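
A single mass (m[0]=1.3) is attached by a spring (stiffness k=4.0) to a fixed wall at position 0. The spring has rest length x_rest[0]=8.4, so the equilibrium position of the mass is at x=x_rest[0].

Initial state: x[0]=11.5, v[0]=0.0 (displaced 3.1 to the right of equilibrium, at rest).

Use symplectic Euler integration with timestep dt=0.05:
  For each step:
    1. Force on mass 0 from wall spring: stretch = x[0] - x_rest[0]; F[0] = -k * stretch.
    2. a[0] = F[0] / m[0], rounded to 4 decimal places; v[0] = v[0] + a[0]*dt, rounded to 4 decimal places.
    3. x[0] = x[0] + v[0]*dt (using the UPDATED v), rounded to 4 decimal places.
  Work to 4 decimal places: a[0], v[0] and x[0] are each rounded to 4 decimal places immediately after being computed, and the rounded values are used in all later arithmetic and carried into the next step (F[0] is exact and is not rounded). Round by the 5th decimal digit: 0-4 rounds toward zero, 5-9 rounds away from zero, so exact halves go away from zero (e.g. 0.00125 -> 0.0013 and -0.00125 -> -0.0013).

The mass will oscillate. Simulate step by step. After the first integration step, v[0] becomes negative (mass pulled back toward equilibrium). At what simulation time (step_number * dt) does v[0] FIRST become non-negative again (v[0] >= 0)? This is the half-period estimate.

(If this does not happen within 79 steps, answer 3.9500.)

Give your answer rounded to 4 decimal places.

Step 0: x=[11.5000] v=[0.0000]
Step 1: x=[11.4762] v=[-0.4769]
Step 2: x=[11.4287] v=[-0.9502]
Step 3: x=[11.3579] v=[-1.4162]
Step 4: x=[11.2643] v=[-1.8713]
Step 5: x=[11.1487] v=[-2.3120]
Step 6: x=[11.0120] v=[-2.7349]
Step 7: x=[10.8552] v=[-3.1367]
Step 8: x=[10.6795] v=[-3.5144]
Step 9: x=[10.4862] v=[-3.8651]
Step 10: x=[10.2769] v=[-4.1861]
Step 11: x=[10.0532] v=[-4.4749]
Step 12: x=[9.8167] v=[-4.7292]
Step 13: x=[9.5693] v=[-4.9472]
Step 14: x=[9.3129] v=[-5.1271]
Step 15: x=[9.0495] v=[-5.2675]
Step 16: x=[8.7811] v=[-5.3674]
Step 17: x=[8.5098] v=[-5.4260]
Step 18: x=[8.2377] v=[-5.4429]
Step 19: x=[7.9668] v=[-5.4179]
Step 20: x=[7.6992] v=[-5.3513]
Step 21: x=[7.4370] v=[-5.2435]
Step 22: x=[7.1822] v=[-5.0953]
Step 23: x=[6.9368] v=[-4.9079]
Step 24: x=[6.7027] v=[-4.6828]
Step 25: x=[6.4816] v=[-4.4217]
Step 26: x=[6.2753] v=[-4.1266]
Step 27: x=[6.0853] v=[-3.7997]
Step 28: x=[5.9131] v=[-3.4436]
Step 29: x=[5.7601] v=[-3.0610]
Step 30: x=[5.6274] v=[-2.6549]
Step 31: x=[5.5160] v=[-2.2283]
Step 32: x=[5.4268] v=[-1.7846]
Step 33: x=[5.3604] v=[-1.3272]
Step 34: x=[5.3174] v=[-0.8596]
Step 35: x=[5.2981] v=[-0.3854]
Step 36: x=[5.3027] v=[0.0918]
First v>=0 after going negative at step 36, time=1.8000

Answer: 1.8000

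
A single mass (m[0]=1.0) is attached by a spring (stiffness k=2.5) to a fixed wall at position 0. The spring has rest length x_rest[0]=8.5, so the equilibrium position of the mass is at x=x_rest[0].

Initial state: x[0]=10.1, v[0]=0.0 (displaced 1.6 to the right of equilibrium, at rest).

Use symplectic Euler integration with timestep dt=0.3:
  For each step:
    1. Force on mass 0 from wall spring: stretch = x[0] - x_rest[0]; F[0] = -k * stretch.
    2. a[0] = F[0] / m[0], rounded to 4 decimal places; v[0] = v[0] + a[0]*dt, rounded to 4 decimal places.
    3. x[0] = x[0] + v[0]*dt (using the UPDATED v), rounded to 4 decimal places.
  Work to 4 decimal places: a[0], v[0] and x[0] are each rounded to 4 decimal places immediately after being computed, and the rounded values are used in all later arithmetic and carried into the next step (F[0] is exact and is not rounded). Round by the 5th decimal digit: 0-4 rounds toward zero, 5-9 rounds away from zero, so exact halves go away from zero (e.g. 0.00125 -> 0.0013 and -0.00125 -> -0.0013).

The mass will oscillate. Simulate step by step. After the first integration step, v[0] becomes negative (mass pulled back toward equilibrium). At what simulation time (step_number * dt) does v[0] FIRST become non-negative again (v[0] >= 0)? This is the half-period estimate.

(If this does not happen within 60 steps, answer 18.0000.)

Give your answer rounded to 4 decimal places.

Step 0: x=[10.1000] v=[0.0000]
Step 1: x=[9.7400] v=[-1.2000]
Step 2: x=[9.1010] v=[-2.1300]
Step 3: x=[8.3268] v=[-2.5808]
Step 4: x=[7.5915] v=[-2.4509]
Step 5: x=[7.0607] v=[-1.7695]
Step 6: x=[6.8537] v=[-0.6900]
Step 7: x=[7.0171] v=[0.5447]
First v>=0 after going negative at step 7, time=2.1000

Answer: 2.1000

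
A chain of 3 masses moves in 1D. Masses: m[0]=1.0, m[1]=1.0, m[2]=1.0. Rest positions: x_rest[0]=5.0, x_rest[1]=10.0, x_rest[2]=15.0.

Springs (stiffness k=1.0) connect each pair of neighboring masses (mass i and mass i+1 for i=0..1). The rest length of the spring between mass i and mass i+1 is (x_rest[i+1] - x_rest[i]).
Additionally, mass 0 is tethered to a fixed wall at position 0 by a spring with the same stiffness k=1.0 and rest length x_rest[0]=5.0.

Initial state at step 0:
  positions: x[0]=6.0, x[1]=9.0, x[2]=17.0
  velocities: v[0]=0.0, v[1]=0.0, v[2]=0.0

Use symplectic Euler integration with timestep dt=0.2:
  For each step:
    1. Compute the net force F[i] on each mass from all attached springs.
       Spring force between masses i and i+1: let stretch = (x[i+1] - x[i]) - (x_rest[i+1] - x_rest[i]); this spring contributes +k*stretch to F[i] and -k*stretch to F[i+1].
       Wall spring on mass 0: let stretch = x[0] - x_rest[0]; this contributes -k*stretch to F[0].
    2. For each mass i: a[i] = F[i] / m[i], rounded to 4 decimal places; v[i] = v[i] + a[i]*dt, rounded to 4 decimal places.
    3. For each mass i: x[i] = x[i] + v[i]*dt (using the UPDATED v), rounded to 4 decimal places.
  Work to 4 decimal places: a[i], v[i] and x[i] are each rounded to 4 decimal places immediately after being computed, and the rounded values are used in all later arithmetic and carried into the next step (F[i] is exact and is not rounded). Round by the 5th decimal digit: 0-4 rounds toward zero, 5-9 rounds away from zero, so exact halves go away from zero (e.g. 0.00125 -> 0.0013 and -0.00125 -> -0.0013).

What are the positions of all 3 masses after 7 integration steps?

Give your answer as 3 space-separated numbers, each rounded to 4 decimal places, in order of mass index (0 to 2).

Step 0: x=[6.0000 9.0000 17.0000] v=[0.0000 0.0000 0.0000]
Step 1: x=[5.8800 9.2000 16.8800] v=[-0.6000 1.0000 -0.6000]
Step 2: x=[5.6576 9.5744 16.6528] v=[-1.1120 1.8720 -1.1360]
Step 3: x=[5.3656 10.0753 16.3425] v=[-1.4602 2.5043 -1.5517]
Step 4: x=[5.0473 10.6385 15.9815] v=[-1.5914 2.8158 -1.8051]
Step 5: x=[4.7508 11.1917 15.6068] v=[-1.4826 2.7662 -1.8737]
Step 6: x=[4.5219 11.6639 15.2555] v=[-1.1446 2.3610 -1.7567]
Step 7: x=[4.3978 11.9941 14.9605] v=[-0.6206 1.6509 -1.4750]

Answer: 4.3978 11.9941 14.9605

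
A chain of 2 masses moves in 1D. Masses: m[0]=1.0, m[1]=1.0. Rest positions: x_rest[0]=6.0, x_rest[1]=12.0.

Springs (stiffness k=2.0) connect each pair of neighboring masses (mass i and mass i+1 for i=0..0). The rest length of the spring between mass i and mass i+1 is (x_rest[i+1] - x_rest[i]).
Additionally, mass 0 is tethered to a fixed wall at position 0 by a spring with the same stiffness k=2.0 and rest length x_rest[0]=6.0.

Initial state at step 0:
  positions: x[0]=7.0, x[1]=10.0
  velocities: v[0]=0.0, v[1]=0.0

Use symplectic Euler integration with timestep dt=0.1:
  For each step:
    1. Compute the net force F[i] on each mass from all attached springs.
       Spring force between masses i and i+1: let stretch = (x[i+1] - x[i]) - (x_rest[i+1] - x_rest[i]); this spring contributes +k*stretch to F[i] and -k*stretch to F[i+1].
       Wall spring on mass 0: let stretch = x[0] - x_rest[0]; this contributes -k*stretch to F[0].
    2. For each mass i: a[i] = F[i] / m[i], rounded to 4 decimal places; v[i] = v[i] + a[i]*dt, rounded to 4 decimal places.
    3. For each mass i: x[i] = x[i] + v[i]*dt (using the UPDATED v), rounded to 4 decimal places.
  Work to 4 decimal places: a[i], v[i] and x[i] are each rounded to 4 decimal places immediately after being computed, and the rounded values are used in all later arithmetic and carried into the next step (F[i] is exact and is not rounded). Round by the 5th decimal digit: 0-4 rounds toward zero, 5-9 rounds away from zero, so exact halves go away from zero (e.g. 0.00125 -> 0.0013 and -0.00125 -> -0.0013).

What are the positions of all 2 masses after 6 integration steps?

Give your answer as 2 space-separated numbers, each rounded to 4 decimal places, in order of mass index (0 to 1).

Answer: 5.6090 11.0758

Derivation:
Step 0: x=[7.0000 10.0000] v=[0.0000 0.0000]
Step 1: x=[6.9200 10.0600] v=[-0.8000 0.6000]
Step 2: x=[6.7644 10.1772] v=[-1.5560 1.1720]
Step 3: x=[6.5418 10.3461] v=[-2.2263 1.6894]
Step 4: x=[6.2644 10.5590] v=[-2.7738 2.1285]
Step 5: x=[5.9476 10.8060] v=[-3.1678 2.4696]
Step 6: x=[5.6090 11.0758] v=[-3.3856 2.6979]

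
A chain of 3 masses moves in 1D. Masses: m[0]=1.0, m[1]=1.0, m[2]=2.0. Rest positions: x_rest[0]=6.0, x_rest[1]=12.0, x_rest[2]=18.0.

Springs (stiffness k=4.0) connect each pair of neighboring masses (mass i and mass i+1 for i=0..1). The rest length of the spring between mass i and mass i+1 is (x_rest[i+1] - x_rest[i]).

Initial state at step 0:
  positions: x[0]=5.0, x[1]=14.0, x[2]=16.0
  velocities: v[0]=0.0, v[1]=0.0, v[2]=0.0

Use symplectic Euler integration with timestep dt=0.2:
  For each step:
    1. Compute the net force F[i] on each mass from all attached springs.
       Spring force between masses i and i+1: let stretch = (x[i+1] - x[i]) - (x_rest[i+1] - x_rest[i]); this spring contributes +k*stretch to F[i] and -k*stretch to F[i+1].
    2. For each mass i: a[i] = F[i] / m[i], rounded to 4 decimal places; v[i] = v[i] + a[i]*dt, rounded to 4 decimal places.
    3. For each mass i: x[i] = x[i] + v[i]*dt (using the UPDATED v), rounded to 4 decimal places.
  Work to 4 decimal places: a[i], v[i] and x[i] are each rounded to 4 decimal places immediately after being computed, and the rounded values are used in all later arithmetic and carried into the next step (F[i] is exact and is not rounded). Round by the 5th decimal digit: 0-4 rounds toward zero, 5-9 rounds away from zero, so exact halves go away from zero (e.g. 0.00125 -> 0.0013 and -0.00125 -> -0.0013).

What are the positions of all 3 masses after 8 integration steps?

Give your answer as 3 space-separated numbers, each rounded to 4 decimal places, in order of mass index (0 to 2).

Answer: 2.8778 13.2052 17.4586

Derivation:
Step 0: x=[5.0000 14.0000 16.0000] v=[0.0000 0.0000 0.0000]
Step 1: x=[5.4800 12.8800 16.3200] v=[2.4000 -5.6000 1.6000]
Step 2: x=[6.1840 11.1264 16.8448] v=[3.5200 -8.7680 2.6240]
Step 3: x=[6.7188 9.4970 17.3921] v=[2.6739 -8.1472 2.7366]
Step 4: x=[6.7381 8.6863 17.7878] v=[0.0965 -4.0537 1.9786]
Step 5: x=[6.1091 9.0201 17.9354] v=[-3.1449 1.6689 0.7380]
Step 6: x=[4.9859 10.3146 17.8498] v=[-5.6161 6.4723 -0.4281]
Step 7: x=[3.7553 11.9621 17.6414] v=[-6.1531 8.2375 -1.0422]
Step 8: x=[2.8778 13.2052 17.4586] v=[-4.3877 6.2155 -0.9139]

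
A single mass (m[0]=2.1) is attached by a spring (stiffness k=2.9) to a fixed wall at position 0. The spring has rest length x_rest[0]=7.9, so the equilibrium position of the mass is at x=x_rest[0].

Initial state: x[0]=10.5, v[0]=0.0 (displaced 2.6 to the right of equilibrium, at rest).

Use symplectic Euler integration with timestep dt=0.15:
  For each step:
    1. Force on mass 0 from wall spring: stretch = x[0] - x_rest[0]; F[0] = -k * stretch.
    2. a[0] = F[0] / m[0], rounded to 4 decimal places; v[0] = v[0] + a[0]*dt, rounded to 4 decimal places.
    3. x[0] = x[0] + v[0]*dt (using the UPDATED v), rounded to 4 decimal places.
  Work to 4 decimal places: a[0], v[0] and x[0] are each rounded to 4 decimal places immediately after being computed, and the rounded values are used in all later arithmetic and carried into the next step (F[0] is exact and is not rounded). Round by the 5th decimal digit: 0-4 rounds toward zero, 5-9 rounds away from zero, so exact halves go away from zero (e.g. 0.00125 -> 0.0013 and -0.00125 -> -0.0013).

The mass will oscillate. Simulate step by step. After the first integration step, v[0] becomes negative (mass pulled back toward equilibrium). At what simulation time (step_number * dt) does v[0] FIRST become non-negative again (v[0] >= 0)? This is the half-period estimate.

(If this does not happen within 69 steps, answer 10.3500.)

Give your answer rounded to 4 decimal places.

Answer: 2.7000

Derivation:
Step 0: x=[10.5000] v=[0.0000]
Step 1: x=[10.4192] v=[-0.5386]
Step 2: x=[10.2601] v=[-1.0604]
Step 3: x=[10.0277] v=[-1.5493]
Step 4: x=[9.7292] v=[-1.9900]
Step 5: x=[9.3739] v=[-2.3689]
Step 6: x=[8.9728] v=[-2.6742]
Step 7: x=[8.5383] v=[-2.8964]
Step 8: x=[8.0840] v=[-3.0286]
Step 9: x=[7.6240] v=[-3.0667]
Step 10: x=[7.1726] v=[-3.0095]
Step 11: x=[6.7438] v=[-2.8588]
Step 12: x=[6.3509] v=[-2.6193]
Step 13: x=[6.0061] v=[-2.2984]
Step 14: x=[5.7202] v=[-1.9061]
Step 15: x=[5.5020] v=[-1.4546]
Step 16: x=[5.3583] v=[-0.9579]
Step 17: x=[5.2936] v=[-0.4314]
Step 18: x=[5.3099] v=[0.1085]
First v>=0 after going negative at step 18, time=2.7000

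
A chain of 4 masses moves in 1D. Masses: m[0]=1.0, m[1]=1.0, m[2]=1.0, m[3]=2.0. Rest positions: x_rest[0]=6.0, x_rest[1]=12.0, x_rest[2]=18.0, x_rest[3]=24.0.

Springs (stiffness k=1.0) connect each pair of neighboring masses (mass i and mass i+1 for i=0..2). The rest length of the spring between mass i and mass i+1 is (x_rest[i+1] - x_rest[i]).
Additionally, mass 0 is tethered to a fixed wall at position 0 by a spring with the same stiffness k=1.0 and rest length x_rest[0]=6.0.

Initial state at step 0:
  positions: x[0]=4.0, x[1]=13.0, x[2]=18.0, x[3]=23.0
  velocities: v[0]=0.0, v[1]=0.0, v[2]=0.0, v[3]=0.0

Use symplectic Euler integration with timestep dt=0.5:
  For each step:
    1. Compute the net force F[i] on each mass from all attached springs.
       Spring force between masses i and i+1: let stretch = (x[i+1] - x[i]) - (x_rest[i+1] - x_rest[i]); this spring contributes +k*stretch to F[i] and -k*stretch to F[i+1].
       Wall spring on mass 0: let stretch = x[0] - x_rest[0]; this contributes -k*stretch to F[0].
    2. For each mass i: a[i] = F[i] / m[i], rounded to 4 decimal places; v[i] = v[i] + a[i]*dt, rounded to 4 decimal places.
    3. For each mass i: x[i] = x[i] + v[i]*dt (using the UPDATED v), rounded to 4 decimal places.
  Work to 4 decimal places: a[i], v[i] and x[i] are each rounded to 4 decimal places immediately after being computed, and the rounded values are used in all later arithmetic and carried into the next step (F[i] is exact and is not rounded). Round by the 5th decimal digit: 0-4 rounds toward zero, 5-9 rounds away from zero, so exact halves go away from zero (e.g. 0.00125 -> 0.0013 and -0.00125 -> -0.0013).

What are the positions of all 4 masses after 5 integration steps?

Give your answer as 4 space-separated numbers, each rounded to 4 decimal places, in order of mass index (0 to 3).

Answer: 6.0398 12.1069 16.3293 23.9466

Derivation:
Step 0: x=[4.0000 13.0000 18.0000 23.0000] v=[0.0000 0.0000 0.0000 0.0000]
Step 1: x=[5.2500 12.0000 18.0000 23.1250] v=[2.5000 -2.0000 0.0000 0.2500]
Step 2: x=[6.8750 10.8125 17.7813 23.3594] v=[3.2500 -2.3750 -0.4375 0.4688]
Step 3: x=[7.7657 10.3828 17.2149 23.6466] v=[1.7813 -0.8594 -1.1329 0.5743]
Step 4: x=[7.3692 11.0069 16.5484 23.8798] v=[-0.7930 1.2481 -1.3331 0.4664]
Step 5: x=[6.0398 12.1069 16.3293 23.9466] v=[-2.6588 2.2000 -0.4382 0.1336]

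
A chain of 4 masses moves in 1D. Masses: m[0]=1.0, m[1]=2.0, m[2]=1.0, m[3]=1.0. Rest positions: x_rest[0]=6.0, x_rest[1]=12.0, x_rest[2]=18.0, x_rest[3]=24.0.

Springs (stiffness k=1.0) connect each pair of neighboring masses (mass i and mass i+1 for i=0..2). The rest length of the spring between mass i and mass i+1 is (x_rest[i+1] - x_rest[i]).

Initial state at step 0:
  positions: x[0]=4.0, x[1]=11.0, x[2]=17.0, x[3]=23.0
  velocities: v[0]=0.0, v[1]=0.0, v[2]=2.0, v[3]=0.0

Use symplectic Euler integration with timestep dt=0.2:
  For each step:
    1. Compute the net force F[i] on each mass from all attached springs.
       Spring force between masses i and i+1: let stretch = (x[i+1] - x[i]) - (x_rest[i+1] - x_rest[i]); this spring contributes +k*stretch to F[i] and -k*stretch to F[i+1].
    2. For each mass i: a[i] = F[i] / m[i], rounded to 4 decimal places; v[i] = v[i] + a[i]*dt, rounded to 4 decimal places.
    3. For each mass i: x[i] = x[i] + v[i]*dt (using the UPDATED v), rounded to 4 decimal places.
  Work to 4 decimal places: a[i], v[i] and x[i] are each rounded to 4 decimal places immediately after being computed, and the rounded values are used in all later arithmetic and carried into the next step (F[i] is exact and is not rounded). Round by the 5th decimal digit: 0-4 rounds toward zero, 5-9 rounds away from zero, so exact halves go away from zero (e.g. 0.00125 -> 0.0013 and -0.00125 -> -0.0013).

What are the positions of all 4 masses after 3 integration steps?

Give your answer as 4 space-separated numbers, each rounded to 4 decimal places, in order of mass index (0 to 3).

Answer: 4.2285 10.9189 18.0716 23.0620

Derivation:
Step 0: x=[4.0000 11.0000 17.0000 23.0000] v=[0.0000 0.0000 2.0000 0.0000]
Step 1: x=[4.0400 10.9800 17.4000 23.0000] v=[0.2000 -0.1000 2.0000 0.0000]
Step 2: x=[4.1176 10.9496 17.7672 23.0160] v=[0.3880 -0.1520 1.8360 0.0800]
Step 3: x=[4.2285 10.9189 18.0716 23.0620] v=[0.5544 -0.1534 1.5222 0.2302]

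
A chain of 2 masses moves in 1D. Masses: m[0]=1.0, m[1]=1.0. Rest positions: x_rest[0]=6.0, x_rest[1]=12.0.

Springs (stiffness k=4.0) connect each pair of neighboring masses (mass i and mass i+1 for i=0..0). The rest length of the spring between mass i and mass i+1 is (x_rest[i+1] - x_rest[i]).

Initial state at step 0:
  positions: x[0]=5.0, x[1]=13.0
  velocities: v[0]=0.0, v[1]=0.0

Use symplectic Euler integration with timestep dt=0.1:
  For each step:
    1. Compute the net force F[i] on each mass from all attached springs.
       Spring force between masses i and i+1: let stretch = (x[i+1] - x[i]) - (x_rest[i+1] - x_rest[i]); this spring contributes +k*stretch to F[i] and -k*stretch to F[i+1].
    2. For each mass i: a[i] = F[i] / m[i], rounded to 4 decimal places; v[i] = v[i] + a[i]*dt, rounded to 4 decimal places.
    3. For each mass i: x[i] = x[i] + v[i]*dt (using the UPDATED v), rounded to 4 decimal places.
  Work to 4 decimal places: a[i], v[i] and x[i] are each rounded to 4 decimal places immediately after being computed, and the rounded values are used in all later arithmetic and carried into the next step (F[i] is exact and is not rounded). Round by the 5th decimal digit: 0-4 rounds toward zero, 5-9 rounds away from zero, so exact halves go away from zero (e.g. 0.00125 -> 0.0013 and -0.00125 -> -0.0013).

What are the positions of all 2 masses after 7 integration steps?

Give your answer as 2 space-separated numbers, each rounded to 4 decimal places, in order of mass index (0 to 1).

Answer: 6.5345 11.4655

Derivation:
Step 0: x=[5.0000 13.0000] v=[0.0000 0.0000]
Step 1: x=[5.0800 12.9200] v=[0.8000 -0.8000]
Step 2: x=[5.2336 12.7664] v=[1.5360 -1.5360]
Step 3: x=[5.4485 12.5515] v=[2.1491 -2.1491]
Step 4: x=[5.7075 12.2925] v=[2.5903 -2.5903]
Step 5: x=[5.9899 12.0101] v=[2.8243 -2.8243]
Step 6: x=[6.2731 11.7269] v=[2.8324 -2.8324]
Step 7: x=[6.5345 11.4655] v=[2.6139 -2.6139]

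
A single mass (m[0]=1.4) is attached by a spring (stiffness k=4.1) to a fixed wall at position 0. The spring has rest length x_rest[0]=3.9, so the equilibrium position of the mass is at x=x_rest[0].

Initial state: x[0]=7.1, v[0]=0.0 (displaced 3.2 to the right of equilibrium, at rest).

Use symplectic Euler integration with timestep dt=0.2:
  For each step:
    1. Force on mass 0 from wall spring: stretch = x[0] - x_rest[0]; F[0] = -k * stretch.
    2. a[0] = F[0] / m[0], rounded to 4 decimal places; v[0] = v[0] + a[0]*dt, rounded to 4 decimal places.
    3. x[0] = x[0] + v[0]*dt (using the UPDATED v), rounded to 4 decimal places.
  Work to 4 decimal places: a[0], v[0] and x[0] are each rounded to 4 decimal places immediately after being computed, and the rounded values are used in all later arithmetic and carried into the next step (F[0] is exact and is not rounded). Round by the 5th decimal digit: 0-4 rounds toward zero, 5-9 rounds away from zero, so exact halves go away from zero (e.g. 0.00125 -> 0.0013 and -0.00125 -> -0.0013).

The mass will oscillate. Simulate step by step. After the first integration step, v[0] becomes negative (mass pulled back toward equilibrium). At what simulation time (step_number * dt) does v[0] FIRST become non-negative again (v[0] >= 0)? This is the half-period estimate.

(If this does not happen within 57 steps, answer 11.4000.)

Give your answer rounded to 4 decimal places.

Answer: 2.0000

Derivation:
Step 0: x=[7.1000] v=[0.0000]
Step 1: x=[6.7251] v=[-1.8743]
Step 2: x=[6.0193] v=[-3.5290]
Step 3: x=[5.0652] v=[-4.7703]
Step 4: x=[3.9746] v=[-5.4528]
Step 5: x=[2.8753] v=[-5.4965]
Step 6: x=[1.8960] v=[-4.8963]
Step 7: x=[1.1515] v=[-3.7225]
Step 8: x=[0.7290] v=[-2.1127]
Step 9: x=[0.6779] v=[-0.2554]
Step 10: x=[1.0043] v=[1.6318]
First v>=0 after going negative at step 10, time=2.0000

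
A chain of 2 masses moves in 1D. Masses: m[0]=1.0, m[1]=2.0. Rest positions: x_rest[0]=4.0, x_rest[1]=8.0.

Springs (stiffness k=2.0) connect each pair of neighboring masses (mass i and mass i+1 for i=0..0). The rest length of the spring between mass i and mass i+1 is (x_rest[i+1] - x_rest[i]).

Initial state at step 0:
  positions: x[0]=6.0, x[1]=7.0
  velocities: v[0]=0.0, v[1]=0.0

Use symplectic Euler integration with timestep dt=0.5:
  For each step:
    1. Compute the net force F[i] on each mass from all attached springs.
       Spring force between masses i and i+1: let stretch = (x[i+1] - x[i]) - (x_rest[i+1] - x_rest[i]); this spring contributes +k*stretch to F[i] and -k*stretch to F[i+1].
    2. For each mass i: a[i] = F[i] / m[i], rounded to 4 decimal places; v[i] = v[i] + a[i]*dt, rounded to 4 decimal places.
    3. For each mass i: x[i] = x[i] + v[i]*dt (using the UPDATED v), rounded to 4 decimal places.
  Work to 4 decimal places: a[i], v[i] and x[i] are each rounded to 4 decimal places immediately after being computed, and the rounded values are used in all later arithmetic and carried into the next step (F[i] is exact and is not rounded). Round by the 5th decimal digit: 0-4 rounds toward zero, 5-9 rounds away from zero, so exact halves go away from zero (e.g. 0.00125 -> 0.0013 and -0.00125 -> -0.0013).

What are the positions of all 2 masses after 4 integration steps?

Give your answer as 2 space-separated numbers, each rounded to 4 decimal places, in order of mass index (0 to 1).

Answer: 2.6016 8.6993

Derivation:
Step 0: x=[6.0000 7.0000] v=[0.0000 0.0000]
Step 1: x=[4.5000 7.7500] v=[-3.0000 1.5000]
Step 2: x=[2.6250 8.6875] v=[-3.7500 1.8750]
Step 3: x=[1.7813 9.1094] v=[-1.6875 0.8438]
Step 4: x=[2.6016 8.6993] v=[1.6406 -0.8203]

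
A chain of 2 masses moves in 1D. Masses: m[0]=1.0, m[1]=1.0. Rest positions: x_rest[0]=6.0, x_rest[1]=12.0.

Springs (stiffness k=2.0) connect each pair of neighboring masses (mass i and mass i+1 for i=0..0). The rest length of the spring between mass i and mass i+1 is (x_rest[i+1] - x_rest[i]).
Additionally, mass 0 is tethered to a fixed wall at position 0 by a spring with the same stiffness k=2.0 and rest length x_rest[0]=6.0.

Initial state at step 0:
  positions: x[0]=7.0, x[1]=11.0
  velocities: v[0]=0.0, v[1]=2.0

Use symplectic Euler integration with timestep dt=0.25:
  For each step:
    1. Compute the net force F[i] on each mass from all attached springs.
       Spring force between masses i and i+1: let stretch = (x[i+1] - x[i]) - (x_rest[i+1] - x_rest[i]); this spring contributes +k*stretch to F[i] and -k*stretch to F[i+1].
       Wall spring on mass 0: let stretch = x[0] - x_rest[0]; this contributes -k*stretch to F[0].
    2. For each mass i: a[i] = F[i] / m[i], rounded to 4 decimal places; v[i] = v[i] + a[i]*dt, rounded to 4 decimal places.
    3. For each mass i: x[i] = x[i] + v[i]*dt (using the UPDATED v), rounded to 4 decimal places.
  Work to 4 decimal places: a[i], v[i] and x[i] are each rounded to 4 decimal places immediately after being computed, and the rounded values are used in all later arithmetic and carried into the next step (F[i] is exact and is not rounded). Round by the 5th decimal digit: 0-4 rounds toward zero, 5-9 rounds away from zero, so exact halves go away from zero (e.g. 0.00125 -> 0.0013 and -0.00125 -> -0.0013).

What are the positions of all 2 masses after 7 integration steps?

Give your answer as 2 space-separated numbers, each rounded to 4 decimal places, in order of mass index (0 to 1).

Answer: 6.9338 13.7508

Derivation:
Step 0: x=[7.0000 11.0000] v=[0.0000 2.0000]
Step 1: x=[6.6250 11.7500] v=[-1.5000 3.0000]
Step 2: x=[6.0625 12.6094] v=[-2.2500 3.4375]
Step 3: x=[5.5606 13.4004] v=[-2.0078 3.1641]
Step 4: x=[5.3436 13.9615] v=[-0.8682 2.2442]
Step 5: x=[5.5359 14.1953] v=[0.7690 0.9353]
Step 6: x=[6.1186 14.0967] v=[2.3308 -0.3944]
Step 7: x=[6.9338 13.7508] v=[3.2606 -1.3835]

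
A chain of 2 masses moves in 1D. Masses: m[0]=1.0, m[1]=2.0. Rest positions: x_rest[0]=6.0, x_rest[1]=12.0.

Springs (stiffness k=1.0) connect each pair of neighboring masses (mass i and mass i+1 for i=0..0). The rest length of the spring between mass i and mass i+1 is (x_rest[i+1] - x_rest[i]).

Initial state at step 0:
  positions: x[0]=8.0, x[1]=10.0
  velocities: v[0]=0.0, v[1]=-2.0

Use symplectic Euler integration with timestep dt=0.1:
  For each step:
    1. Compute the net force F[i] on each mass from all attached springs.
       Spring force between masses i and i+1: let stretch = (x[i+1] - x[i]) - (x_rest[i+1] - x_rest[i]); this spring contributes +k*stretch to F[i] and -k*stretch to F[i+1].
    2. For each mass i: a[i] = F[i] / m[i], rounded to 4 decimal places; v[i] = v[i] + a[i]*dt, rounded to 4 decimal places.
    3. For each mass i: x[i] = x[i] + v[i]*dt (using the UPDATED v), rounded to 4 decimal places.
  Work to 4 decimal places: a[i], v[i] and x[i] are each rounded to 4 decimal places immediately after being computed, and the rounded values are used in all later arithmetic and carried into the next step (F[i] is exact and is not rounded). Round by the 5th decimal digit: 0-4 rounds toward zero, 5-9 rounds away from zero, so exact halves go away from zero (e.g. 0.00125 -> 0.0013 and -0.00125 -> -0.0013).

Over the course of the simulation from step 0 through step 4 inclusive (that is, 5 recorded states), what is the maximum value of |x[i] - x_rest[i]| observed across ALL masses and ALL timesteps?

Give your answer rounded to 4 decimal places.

Answer: 2.5945

Derivation:
Step 0: x=[8.0000 10.0000] v=[0.0000 -2.0000]
Step 1: x=[7.9600 9.8200] v=[-0.4000 -1.8000]
Step 2: x=[7.8786 9.6607] v=[-0.8140 -1.5930]
Step 3: x=[7.7550 9.5225] v=[-1.2358 -1.3821]
Step 4: x=[7.5891 9.4055] v=[-1.6591 -1.1705]
Max displacement = 2.5945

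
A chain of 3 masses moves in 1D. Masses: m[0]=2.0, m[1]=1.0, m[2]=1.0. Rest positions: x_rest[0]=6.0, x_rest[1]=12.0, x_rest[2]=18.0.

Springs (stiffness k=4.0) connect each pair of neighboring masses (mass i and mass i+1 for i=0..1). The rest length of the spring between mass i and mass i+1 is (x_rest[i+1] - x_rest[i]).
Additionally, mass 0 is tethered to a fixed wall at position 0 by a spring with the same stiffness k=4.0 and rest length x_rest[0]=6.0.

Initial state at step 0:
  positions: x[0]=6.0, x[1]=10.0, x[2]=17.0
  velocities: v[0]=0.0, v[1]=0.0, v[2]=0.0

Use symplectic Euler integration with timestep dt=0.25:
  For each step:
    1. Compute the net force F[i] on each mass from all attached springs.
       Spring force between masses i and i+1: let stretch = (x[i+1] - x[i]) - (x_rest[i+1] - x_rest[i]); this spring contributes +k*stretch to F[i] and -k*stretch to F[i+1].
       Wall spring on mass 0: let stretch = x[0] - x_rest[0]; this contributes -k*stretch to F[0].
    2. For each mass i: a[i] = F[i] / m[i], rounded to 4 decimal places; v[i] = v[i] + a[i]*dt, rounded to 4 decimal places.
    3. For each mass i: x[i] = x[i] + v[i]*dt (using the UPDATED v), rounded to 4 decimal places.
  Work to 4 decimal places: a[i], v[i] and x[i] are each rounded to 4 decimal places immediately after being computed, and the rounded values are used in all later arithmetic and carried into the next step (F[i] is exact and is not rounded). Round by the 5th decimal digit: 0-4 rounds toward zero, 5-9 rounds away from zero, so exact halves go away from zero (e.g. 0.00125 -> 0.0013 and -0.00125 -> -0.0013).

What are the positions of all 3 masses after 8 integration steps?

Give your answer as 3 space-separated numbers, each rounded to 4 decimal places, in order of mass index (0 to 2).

Step 0: x=[6.0000 10.0000 17.0000] v=[0.0000 0.0000 0.0000]
Step 1: x=[5.7500 10.7500 16.7500] v=[-1.0000 3.0000 -1.0000]
Step 2: x=[5.4063 11.7500 16.5000] v=[-1.3750 4.0000 -1.0000]
Step 3: x=[5.1797 12.3516 16.5625] v=[-0.9063 2.4063 0.2500]
Step 4: x=[5.2022 12.2129 17.0723] v=[0.0898 -0.5547 2.0391]
Step 5: x=[5.4507 11.5364 17.8672] v=[0.9941 -2.7060 3.1797]
Step 6: x=[5.7786 10.9212 18.5794] v=[1.3116 -2.4609 2.8489]
Step 7: x=[6.0270 10.9349 18.8771] v=[0.9936 0.0547 1.1907]
Step 8: x=[6.1355 11.7072 18.6892] v=[0.4341 3.0890 -0.7515]

Answer: 6.1355 11.7072 18.6892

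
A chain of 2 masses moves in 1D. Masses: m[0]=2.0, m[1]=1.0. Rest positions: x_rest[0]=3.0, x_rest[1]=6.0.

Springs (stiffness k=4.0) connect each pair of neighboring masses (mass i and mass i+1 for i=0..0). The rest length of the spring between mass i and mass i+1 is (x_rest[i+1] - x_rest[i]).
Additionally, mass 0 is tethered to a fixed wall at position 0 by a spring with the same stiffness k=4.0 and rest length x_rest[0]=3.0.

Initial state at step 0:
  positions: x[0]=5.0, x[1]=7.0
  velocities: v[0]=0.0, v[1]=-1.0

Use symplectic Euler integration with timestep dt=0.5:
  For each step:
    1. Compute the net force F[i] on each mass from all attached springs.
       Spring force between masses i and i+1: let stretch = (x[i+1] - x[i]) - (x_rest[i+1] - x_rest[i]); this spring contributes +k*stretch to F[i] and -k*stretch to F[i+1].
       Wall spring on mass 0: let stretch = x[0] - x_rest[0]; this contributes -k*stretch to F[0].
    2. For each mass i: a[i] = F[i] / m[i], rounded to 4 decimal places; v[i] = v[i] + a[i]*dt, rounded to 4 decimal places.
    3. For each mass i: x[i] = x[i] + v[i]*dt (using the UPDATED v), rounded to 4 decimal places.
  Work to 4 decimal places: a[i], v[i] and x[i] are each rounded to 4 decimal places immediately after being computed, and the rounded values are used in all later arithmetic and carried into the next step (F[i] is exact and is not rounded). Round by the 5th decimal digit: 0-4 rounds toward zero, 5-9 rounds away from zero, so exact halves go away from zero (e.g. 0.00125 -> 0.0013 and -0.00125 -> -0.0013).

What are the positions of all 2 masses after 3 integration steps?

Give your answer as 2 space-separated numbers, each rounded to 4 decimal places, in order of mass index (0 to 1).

Step 0: x=[5.0000 7.0000] v=[0.0000 -1.0000]
Step 1: x=[3.5000 7.5000] v=[-3.0000 1.0000]
Step 2: x=[2.2500 7.0000] v=[-2.5000 -1.0000]
Step 3: x=[2.2500 4.7500] v=[0.0000 -4.5000]

Answer: 2.2500 4.7500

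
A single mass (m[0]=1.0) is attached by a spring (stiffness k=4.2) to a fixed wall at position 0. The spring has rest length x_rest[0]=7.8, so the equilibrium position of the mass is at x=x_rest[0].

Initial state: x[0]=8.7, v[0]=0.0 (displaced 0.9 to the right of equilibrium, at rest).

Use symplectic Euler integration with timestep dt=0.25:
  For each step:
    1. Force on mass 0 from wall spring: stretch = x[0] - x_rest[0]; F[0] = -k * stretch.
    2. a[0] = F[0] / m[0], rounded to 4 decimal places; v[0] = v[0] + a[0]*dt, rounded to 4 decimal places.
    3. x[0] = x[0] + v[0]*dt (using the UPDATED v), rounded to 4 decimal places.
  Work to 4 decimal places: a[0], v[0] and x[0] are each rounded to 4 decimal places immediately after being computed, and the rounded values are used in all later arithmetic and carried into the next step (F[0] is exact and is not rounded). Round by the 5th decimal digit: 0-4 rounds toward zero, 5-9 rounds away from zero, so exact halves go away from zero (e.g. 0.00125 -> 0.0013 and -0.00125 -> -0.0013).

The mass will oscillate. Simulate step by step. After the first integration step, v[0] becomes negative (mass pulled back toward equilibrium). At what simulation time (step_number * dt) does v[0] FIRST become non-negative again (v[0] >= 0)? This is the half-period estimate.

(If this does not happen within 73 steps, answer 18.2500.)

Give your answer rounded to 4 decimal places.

Step 0: x=[8.7000] v=[0.0000]
Step 1: x=[8.4638] v=[-0.9450]
Step 2: x=[8.0533] v=[-1.6420]
Step 3: x=[7.5763] v=[-1.9080]
Step 4: x=[7.1580] v=[-1.6731]
Step 5: x=[6.9083] v=[-0.9990]
Step 6: x=[6.8926] v=[-0.0627]
Step 7: x=[7.1151] v=[0.8901]
First v>=0 after going negative at step 7, time=1.7500

Answer: 1.7500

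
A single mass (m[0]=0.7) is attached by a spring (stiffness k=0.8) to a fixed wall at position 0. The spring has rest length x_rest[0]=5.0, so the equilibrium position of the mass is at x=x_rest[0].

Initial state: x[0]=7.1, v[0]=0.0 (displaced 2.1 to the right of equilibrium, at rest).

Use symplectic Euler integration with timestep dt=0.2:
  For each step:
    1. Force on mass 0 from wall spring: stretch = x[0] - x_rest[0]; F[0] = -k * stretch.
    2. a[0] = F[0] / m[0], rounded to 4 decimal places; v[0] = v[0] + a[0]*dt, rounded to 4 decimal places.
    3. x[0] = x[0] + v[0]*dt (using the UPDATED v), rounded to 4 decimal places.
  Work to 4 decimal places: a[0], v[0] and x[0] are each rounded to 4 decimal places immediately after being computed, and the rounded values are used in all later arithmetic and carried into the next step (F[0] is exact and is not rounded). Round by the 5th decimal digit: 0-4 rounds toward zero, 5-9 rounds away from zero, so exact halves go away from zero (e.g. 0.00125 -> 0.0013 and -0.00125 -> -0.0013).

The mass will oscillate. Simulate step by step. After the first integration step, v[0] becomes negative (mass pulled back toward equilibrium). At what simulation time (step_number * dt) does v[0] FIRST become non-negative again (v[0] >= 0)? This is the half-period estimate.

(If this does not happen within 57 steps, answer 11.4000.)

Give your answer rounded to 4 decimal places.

Step 0: x=[7.1000] v=[0.0000]
Step 1: x=[7.0040] v=[-0.4800]
Step 2: x=[6.8164] v=[-0.9381]
Step 3: x=[6.5457] v=[-1.3533]
Step 4: x=[6.2044] v=[-1.7066]
Step 5: x=[5.8080] v=[-1.9819]
Step 6: x=[5.3747] v=[-2.1666]
Step 7: x=[4.9243] v=[-2.2522]
Step 8: x=[4.4773] v=[-2.2349]
Step 9: x=[4.0542] v=[-2.1154]
Step 10: x=[3.6744] v=[-1.8992]
Step 11: x=[3.3552] v=[-1.5962]
Step 12: x=[3.1112] v=[-1.2202]
Step 13: x=[2.9535] v=[-0.7885]
Step 14: x=[2.8894] v=[-0.3207]
Step 15: x=[2.9217] v=[0.1617]
First v>=0 after going negative at step 15, time=3.0000

Answer: 3.0000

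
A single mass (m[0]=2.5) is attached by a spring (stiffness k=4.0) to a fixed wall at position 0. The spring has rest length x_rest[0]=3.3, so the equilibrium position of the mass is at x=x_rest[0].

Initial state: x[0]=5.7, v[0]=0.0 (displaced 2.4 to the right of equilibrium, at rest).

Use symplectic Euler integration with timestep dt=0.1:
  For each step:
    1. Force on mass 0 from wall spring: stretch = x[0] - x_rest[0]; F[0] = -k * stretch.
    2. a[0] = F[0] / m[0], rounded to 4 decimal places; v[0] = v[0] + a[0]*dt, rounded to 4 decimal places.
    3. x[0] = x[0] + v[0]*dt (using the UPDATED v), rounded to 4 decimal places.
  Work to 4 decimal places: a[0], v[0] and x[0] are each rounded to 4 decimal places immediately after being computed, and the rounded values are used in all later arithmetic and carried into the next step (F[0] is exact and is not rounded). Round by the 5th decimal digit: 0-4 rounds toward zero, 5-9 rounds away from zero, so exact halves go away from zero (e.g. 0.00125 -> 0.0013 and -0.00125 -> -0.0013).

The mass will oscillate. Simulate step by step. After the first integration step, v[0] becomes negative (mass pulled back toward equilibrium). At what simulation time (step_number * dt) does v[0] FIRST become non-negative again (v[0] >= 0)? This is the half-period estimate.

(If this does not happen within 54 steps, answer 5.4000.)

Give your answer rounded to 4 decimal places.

Answer: 2.5000

Derivation:
Step 0: x=[5.7000] v=[0.0000]
Step 1: x=[5.6616] v=[-0.3840]
Step 2: x=[5.5854] v=[-0.7619]
Step 3: x=[5.4726] v=[-1.1276]
Step 4: x=[5.3251] v=[-1.4752]
Step 5: x=[5.1452] v=[-1.7992]
Step 6: x=[4.9358] v=[-2.0944]
Step 7: x=[4.7002] v=[-2.3561]
Step 8: x=[4.4422] v=[-2.5801]
Step 9: x=[4.1659] v=[-2.7629]
Step 10: x=[3.8758] v=[-2.9014]
Step 11: x=[3.5765] v=[-2.9935]
Step 12: x=[3.2727] v=[-3.0377]
Step 13: x=[2.9694] v=[-3.0333]
Step 14: x=[2.6714] v=[-2.9804]
Step 15: x=[2.3834] v=[-2.8798]
Step 16: x=[2.1101] v=[-2.7331]
Step 17: x=[1.8558] v=[-2.5427]
Step 18: x=[1.6246] v=[-2.3116]
Step 19: x=[1.4203] v=[-2.0435]
Step 20: x=[1.2460] v=[-1.7428]
Step 21: x=[1.1046] v=[-1.4142]
Step 22: x=[0.9983] v=[-1.0629]
Step 23: x=[0.9288] v=[-0.6946]
Step 24: x=[0.8973] v=[-0.3152]
Step 25: x=[0.9042] v=[0.0692]
First v>=0 after going negative at step 25, time=2.5000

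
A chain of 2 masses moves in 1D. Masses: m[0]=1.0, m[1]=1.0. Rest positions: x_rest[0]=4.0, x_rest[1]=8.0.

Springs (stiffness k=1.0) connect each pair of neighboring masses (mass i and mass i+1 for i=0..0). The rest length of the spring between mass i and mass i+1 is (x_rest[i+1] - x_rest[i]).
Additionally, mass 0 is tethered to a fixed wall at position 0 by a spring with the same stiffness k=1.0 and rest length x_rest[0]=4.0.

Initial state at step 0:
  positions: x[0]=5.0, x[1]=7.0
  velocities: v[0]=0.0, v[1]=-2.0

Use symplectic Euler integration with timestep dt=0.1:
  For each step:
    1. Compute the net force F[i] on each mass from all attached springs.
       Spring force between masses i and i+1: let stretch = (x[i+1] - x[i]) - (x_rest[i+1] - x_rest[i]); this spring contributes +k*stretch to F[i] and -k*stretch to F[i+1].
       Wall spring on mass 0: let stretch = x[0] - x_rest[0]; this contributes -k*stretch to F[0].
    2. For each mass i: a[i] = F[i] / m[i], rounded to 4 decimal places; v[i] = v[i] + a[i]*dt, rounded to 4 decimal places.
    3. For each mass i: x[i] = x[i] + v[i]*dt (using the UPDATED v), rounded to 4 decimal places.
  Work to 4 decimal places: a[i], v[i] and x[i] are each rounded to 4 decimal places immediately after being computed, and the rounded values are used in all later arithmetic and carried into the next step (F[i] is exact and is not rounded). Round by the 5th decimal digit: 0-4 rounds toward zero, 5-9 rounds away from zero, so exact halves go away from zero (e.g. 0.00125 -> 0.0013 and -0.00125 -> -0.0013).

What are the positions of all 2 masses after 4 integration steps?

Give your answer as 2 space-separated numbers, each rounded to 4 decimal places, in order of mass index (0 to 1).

Answer: 4.6922 6.4124

Derivation:
Step 0: x=[5.0000 7.0000] v=[0.0000 -2.0000]
Step 1: x=[4.9700 6.8200] v=[-0.3000 -1.8000]
Step 2: x=[4.9088 6.6615] v=[-0.6120 -1.5850]
Step 3: x=[4.8160 6.5255] v=[-0.9276 -1.3603]
Step 4: x=[4.6922 6.4124] v=[-1.2383 -1.1313]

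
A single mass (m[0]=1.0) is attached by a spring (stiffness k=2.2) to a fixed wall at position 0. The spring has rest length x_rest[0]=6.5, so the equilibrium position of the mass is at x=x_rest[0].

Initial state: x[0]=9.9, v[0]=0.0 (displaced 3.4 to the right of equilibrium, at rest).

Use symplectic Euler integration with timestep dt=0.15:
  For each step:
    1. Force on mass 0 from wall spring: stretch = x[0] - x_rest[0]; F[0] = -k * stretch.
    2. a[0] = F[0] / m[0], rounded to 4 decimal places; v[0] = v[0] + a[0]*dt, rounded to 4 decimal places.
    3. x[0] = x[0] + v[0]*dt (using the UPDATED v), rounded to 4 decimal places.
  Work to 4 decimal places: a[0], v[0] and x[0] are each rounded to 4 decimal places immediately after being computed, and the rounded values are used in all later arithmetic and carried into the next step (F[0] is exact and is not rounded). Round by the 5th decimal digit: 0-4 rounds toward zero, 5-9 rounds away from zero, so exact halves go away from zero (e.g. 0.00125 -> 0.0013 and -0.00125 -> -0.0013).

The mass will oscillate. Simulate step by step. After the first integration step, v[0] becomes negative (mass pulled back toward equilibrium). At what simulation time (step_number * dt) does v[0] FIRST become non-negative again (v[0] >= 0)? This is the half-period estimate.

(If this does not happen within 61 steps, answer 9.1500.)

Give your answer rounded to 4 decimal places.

Step 0: x=[9.9000] v=[0.0000]
Step 1: x=[9.7317] v=[-1.1220]
Step 2: x=[9.4034] v=[-2.1885]
Step 3: x=[8.9314] v=[-3.1466]
Step 4: x=[8.3391] v=[-3.9490]
Step 5: x=[7.6557] v=[-4.5559]
Step 6: x=[6.9151] v=[-4.9373]
Step 7: x=[6.1540] v=[-5.0743]
Step 8: x=[5.4100] v=[-4.9601]
Step 9: x=[4.7199] v=[-4.6004]
Step 10: x=[4.1180] v=[-4.0130]
Step 11: x=[3.6340] v=[-3.2269]
Step 12: x=[3.2918] v=[-2.2811]
Step 13: x=[3.1084] v=[-1.2224]
Step 14: x=[3.0929] v=[-0.1032]
Step 15: x=[3.2461] v=[1.0211]
First v>=0 after going negative at step 15, time=2.2500

Answer: 2.2500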